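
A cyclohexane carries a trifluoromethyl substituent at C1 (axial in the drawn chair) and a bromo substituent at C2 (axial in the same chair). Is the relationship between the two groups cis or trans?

C1 and C2 have opposite parity, so their axial bonds point in opposite directions.
With opposite-parity carbons, two substituents on the same face are one axial and one equatorial; opposite faces give both axial or both equatorial.
Here the groups are axial/axial → opposite face → trans.

trans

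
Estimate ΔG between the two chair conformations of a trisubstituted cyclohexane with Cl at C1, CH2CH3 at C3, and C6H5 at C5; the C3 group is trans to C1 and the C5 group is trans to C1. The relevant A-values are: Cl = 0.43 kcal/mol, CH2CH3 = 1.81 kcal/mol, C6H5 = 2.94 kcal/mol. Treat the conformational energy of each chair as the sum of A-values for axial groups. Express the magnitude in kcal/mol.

Chair I (chloro axial, ethyl equatorial, phenyl equatorial): E = 0.43 kcal/mol.
Chair II (chloro equatorial, ethyl axial, phenyl axial): E = 4.75 kcal/mol.
ΔE = 4.75 − 0.43 = 4.32 kcal/mol; chair I is more stable.

4.32 kcal/mol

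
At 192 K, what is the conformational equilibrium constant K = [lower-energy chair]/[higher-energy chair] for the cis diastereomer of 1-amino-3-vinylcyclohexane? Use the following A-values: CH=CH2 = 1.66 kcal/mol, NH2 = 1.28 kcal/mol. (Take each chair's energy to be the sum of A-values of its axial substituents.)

K ≈ 2222

C1 and C3 have the same parity, so for the cis isomer the two substituents are e,e in one chair and a,a in the other.
Chair I (vinyl axial, amino axial): E = 2.94 kcal/mol; chair II (vinyl equatorial, amino equatorial): E = 0.00 kcal/mol.
ΔG = 2.94 kcal/mol between the two chairs.
K = exp(ΔG/RT) with R = 1.987×10⁻³ kcal mol⁻¹ K⁻¹ and T = 192 K gives K ≈ 2.22e+03.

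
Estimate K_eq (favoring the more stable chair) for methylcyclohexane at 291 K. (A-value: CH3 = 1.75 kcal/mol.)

K ≈ 20.6

One chair has the methyl group axial (E = 1.75 kcal/mol) and the other has it equatorial (E = 0).
ΔG = 1.75 kcal/mol between the two chairs.
K = exp(ΔG/RT) with R = 1.987×10⁻³ kcal mol⁻¹ K⁻¹ and T = 291 K gives K ≈ 20.6.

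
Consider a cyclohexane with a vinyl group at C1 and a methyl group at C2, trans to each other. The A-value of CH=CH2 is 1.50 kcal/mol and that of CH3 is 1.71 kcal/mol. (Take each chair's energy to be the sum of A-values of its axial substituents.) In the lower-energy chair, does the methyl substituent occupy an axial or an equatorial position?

equatorial

C1 and C2 have opposite parity, so for the trans isomer the two substituents are e,e in one chair and a,a in the other.
Chair I (vinyl axial, methyl axial): E = 3.21 kcal/mol.
Chair II (vinyl equatorial, methyl equatorial): E = 0.00 kcal/mol.
Chair II is the more stable (lower-energy) conformer, and in that chair the methyl group is equatorial.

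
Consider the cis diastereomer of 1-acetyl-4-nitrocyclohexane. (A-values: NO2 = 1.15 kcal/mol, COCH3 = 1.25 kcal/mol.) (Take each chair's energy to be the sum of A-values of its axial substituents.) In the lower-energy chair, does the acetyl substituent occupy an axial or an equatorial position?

C1 and C4 have opposite parity, so for the cis isomer the two substituents are one axial and one equatorial in each chair.
Chair I (nitro axial, acetyl equatorial): E = 1.15 kcal/mol.
Chair II (nitro equatorial, acetyl axial): E = 1.25 kcal/mol.
Chair I is the more stable (lower-energy) conformer, and in that chair the acetyl group is equatorial.

equatorial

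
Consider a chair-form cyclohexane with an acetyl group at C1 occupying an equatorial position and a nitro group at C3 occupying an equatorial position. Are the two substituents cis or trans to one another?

cis

C1 and C3 have the same parity, so their axial bonds point in the same direction.
With same-parity carbons, two substituents on the same face are both axial or both equatorial; opposite faces give one of each.
Here the groups are equatorial/equatorial → same face → cis.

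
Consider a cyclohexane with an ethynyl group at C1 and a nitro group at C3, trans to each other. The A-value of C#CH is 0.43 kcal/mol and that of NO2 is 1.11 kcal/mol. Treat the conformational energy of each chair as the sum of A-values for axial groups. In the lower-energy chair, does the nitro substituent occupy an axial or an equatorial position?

equatorial

C1 and C3 have the same parity, so for the trans isomer the two substituents are one axial and one equatorial in each chair.
Chair I (ethynyl axial, nitro equatorial): E = 0.43 kcal/mol.
Chair II (ethynyl equatorial, nitro axial): E = 1.11 kcal/mol.
Chair I is the more stable (lower-energy) conformer, and in that chair the nitro group is equatorial.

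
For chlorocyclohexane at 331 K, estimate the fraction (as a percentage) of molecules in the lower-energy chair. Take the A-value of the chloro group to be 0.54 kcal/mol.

69.4%

One chair has the chloro group axial (E = 0.54 kcal/mol) and the other has it equatorial (E = 0).
ΔG = 0.54 kcal/mol between the two chairs.
K = exp(ΔG/RT) with R = 1.987×10⁻³ kcal mol⁻¹ K⁻¹ and T = 331 K gives K ≈ 2.27.
Fraction in the lower-energy chair = K/(K+1) = 69.4%.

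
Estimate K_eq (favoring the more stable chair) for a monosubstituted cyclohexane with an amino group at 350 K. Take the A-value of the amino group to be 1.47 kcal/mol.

One chair has the amino group axial (E = 1.47 kcal/mol) and the other has it equatorial (E = 0).
ΔG = 1.47 kcal/mol between the two chairs.
K = exp(ΔG/RT) with R = 1.987×10⁻³ kcal mol⁻¹ K⁻¹ and T = 350 K gives K ≈ 8.28.

K ≈ 8.28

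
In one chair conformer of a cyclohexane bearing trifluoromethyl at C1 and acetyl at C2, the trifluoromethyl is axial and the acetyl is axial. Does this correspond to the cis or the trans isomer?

trans

C1 and C2 have opposite parity, so their axial bonds point in opposite directions.
With opposite-parity carbons, two substituents on the same face are one axial and one equatorial; opposite faces give both axial or both equatorial.
Here the groups are axial/axial → opposite face → trans.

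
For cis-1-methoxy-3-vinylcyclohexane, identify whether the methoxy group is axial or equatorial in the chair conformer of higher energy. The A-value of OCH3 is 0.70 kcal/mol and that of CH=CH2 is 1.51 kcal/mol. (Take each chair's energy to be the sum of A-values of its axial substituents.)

axial

C1 and C3 have the same parity, so for the cis isomer the two substituents are e,e in one chair and a,a in the other.
Chair I (methoxy axial, vinyl axial): E = 2.21 kcal/mol.
Chair II (methoxy equatorial, vinyl equatorial): E = 0.00 kcal/mol.
Chair I is the less stable (higher-energy) conformer, and in that chair the methoxy group is axial.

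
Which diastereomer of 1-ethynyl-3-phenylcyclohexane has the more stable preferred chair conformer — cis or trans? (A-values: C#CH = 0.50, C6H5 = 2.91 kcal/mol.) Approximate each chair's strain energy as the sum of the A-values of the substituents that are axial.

At 1,3 positions (parity same): cis → (e,e or a,a); trans → (a,e or e,a).
Best chair for cis: E = 0.00 kcal/mol; best chair for trans: E = 0.50 kcal/mol.
The cis isomer is lower by 0.50 kcal/mol.

cis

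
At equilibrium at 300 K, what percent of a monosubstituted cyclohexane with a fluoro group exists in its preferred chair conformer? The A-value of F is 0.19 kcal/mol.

57.9%

One chair has the fluoro group axial (E = 0.19 kcal/mol) and the other has it equatorial (E = 0).
ΔG = 0.19 kcal/mol between the two chairs.
K = exp(ΔG/RT) with R = 1.987×10⁻³ kcal mol⁻¹ K⁻¹ and T = 300 K gives K ≈ 1.38.
Fraction in the lower-energy chair = K/(K+1) = 57.9%.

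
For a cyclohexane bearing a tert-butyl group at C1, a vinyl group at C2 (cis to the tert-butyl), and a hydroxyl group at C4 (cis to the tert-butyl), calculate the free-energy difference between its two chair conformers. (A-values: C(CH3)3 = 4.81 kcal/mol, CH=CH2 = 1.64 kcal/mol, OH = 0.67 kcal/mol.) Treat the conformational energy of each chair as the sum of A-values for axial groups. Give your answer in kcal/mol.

2.50 kcal/mol

Chair I (tert-butyl axial, vinyl equatorial, hydroxyl equatorial): E = 4.81 kcal/mol.
Chair II (tert-butyl equatorial, vinyl axial, hydroxyl axial): E = 2.31 kcal/mol.
ΔE = 4.81 − 2.31 = 2.50 kcal/mol; chair II is more stable.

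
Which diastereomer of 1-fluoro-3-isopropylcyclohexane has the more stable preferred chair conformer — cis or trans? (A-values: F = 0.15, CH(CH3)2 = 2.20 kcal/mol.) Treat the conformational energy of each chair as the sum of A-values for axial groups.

At 1,3 positions (parity same): cis → (e,e or a,a); trans → (a,e or e,a).
Best chair for cis: E = 0.00 kcal/mol; best chair for trans: E = 0.15 kcal/mol.
The cis isomer is lower by 0.15 kcal/mol.

cis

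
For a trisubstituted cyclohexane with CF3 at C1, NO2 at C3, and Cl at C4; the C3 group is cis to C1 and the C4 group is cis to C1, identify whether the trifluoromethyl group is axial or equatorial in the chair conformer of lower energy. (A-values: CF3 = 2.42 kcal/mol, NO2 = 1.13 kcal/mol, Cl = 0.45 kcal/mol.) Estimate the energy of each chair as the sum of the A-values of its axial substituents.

equatorial

Chair I (trifluoromethyl axial, nitro axial, chloro equatorial): E = 3.55 kcal/mol.
Chair II (trifluoromethyl equatorial, nitro equatorial, chloro axial): E = 0.45 kcal/mol.
Chair II is the more stable (lower-energy) conformer, and in that chair the trifluoromethyl group is equatorial.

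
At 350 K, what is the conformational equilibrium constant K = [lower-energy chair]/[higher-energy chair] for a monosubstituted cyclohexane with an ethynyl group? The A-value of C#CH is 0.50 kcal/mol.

One chair has the ethynyl group axial (E = 0.50 kcal/mol) and the other has it equatorial (E = 0).
ΔG = 0.50 kcal/mol between the two chairs.
K = exp(ΔG/RT) with R = 1.987×10⁻³ kcal mol⁻¹ K⁻¹ and T = 350 K gives K ≈ 2.05.

K ≈ 2.05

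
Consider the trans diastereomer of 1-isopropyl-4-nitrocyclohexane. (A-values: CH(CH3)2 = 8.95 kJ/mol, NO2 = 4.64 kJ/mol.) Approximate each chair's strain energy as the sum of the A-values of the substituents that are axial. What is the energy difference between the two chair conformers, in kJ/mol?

13.59 kJ/mol

C1 and C4 have opposite parity, so for the trans isomer the two substituents are e,e in one chair and a,a in the other.
Chair I (isopropyl axial, nitro axial): E = 13.59 kJ/mol.
Chair II (isopropyl equatorial, nitro equatorial): E = 0.00 kJ/mol.
ΔE = 13.59 − 0.00 = 13.59 kJ/mol; chair II is more stable.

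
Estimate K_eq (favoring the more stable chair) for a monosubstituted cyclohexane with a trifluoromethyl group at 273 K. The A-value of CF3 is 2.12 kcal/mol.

One chair has the trifluoromethyl group axial (E = 2.12 kcal/mol) and the other has it equatorial (E = 0).
ΔG = 2.12 kcal/mol between the two chairs.
K = exp(ΔG/RT) with R = 1.987×10⁻³ kcal mol⁻¹ K⁻¹ and T = 273 K gives K ≈ 49.8.

K ≈ 49.8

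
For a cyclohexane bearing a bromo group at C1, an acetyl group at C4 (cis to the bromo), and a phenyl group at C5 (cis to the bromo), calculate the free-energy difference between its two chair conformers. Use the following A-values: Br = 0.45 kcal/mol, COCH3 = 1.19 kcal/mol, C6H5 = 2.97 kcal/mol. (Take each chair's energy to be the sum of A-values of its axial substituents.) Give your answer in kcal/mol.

Chair I (bromo axial, acetyl equatorial, phenyl axial): E = 3.42 kcal/mol.
Chair II (bromo equatorial, acetyl axial, phenyl equatorial): E = 1.19 kcal/mol.
ΔE = 3.42 − 1.19 = 2.23 kcal/mol; chair II is more stable.

2.23 kcal/mol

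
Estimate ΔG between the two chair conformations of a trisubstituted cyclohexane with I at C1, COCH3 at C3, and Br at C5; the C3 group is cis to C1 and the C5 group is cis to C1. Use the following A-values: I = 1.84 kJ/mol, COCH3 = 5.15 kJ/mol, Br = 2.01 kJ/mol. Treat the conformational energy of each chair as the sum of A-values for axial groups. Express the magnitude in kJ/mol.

9.00 kJ/mol

Chair I (iodo axial, acetyl axial, bromo axial): E = 9.00 kJ/mol.
Chair II (iodo equatorial, acetyl equatorial, bromo equatorial): E = 0.00 kJ/mol.
ΔE = 9.00 − 0.00 = 9.00 kJ/mol; chair II is more stable.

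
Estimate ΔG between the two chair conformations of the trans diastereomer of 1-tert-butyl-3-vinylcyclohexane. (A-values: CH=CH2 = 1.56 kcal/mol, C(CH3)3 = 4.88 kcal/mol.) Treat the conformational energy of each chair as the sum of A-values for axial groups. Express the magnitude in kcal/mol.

3.32 kcal/mol

C1 and C3 have the same parity, so for the trans isomer the two substituents are one axial and one equatorial in each chair.
Chair I (vinyl axial, tert-butyl equatorial): E = 1.56 kcal/mol.
Chair II (vinyl equatorial, tert-butyl axial): E = 4.88 kcal/mol.
ΔE = 4.88 − 1.56 = 3.32 kcal/mol; chair I is more stable.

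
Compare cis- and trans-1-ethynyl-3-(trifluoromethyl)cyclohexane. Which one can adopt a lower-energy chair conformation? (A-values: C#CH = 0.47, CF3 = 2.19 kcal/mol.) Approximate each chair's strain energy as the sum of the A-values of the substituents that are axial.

At 1,3 positions (parity same): cis → (e,e or a,a); trans → (a,e or e,a).
Best chair for cis: E = 0.00 kcal/mol; best chair for trans: E = 0.47 kcal/mol.
The cis isomer is lower by 0.47 kcal/mol.

cis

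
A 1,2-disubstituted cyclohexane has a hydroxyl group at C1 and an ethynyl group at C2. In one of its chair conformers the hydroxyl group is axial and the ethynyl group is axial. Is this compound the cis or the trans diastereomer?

trans

C1 and C2 have opposite parity, so their axial bonds point in opposite directions.
With opposite-parity carbons, two substituents on the same face are one axial and one equatorial; opposite faces give both axial or both equatorial.
Here the groups are axial/axial → opposite face → trans.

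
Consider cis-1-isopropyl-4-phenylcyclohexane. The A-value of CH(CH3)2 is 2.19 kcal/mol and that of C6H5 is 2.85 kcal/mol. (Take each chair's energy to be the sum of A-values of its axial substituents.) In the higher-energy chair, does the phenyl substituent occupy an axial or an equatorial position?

axial

C1 and C4 have opposite parity, so for the cis isomer the two substituents are one axial and one equatorial in each chair.
Chair I (isopropyl axial, phenyl equatorial): E = 2.19 kcal/mol.
Chair II (isopropyl equatorial, phenyl axial): E = 2.85 kcal/mol.
Chair II is the less stable (higher-energy) conformer, and in that chair the phenyl group is axial.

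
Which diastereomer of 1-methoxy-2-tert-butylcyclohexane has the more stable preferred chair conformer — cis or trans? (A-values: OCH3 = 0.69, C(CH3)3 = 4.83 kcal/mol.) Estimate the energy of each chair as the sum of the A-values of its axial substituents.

trans

At 1,2 positions (parity opposite): cis → (a,e or e,a); trans → (e,e or a,a).
Best chair for cis: E = 0.69 kcal/mol; best chair for trans: E = 0.00 kcal/mol.
The trans isomer is lower by 0.69 kcal/mol.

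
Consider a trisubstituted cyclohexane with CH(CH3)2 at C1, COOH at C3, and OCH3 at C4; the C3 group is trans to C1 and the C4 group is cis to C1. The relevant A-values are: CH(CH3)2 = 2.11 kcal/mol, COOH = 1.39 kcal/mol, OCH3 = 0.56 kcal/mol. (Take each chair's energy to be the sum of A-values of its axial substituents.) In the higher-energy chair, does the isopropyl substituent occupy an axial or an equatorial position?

Chair I (isopropyl axial, carboxyl equatorial, methoxy equatorial): E = 2.11 kcal/mol.
Chair II (isopropyl equatorial, carboxyl axial, methoxy axial): E = 1.95 kcal/mol.
Chair I is the less stable (higher-energy) conformer, and in that chair the isopropyl group is axial.

axial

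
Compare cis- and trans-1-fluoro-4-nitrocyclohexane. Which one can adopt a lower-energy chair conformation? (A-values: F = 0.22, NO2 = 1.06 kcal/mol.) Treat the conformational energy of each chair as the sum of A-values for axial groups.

At 1,4 positions (parity opposite): cis → (a,e or e,a); trans → (e,e or a,a).
Best chair for cis: E = 0.22 kcal/mol; best chair for trans: E = 0.00 kcal/mol.
The trans isomer is lower by 0.22 kcal/mol.

trans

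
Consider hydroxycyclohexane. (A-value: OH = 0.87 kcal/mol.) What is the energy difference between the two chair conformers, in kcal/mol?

0.87 kcal/mol

A monosubstituted cyclohexane has one chair with the hydroxyl group axial (E = A = 0.87 kcal/mol) and one with it equatorial (E = 0).
ΔE = 0.87 − 0 = 0.87 kcal/mol.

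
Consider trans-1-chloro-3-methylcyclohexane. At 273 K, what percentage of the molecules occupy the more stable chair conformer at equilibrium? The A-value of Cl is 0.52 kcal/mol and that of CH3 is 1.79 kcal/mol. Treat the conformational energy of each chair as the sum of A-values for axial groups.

91.2%

C1 and C3 have the same parity, so for the trans isomer the two substituents are one axial and one equatorial in each chair.
Chair I (chloro axial, methyl equatorial): E = 0.52 kcal/mol; chair II (chloro equatorial, methyl axial): E = 1.79 kcal/mol.
ΔG = 1.27 kcal/mol between the two chairs.
K = exp(ΔG/RT) with R = 1.987×10⁻³ kcal mol⁻¹ K⁻¹ and T = 273 K gives K ≈ 10.4.
Fraction in the lower-energy chair = K/(K+1) = 91.2%.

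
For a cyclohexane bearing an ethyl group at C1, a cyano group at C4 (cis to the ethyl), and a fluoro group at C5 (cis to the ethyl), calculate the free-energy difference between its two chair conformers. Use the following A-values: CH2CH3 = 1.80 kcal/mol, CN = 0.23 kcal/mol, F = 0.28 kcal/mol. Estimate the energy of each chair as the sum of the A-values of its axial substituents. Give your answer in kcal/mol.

1.85 kcal/mol

Chair I (ethyl axial, cyano equatorial, fluoro axial): E = 2.08 kcal/mol.
Chair II (ethyl equatorial, cyano axial, fluoro equatorial): E = 0.23 kcal/mol.
ΔE = 2.08 − 0.23 = 1.85 kcal/mol; chair II is more stable.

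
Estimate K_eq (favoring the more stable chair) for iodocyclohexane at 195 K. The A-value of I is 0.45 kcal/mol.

K ≈ 3.19

One chair has the iodo group axial (E = 0.45 kcal/mol) and the other has it equatorial (E = 0).
ΔG = 0.45 kcal/mol between the two chairs.
K = exp(ΔG/RT) with R = 1.987×10⁻³ kcal mol⁻¹ K⁻¹ and T = 195 K gives K ≈ 3.19.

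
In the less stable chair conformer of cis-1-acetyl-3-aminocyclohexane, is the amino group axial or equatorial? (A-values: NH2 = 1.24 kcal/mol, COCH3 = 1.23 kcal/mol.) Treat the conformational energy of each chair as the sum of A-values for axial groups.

C1 and C3 have the same parity, so for the cis isomer the two substituents are e,e in one chair and a,a in the other.
Chair I (amino axial, acetyl axial): E = 2.47 kcal/mol.
Chair II (amino equatorial, acetyl equatorial): E = 0.00 kcal/mol.
Chair I is the less stable (higher-energy) conformer, and in that chair the amino group is axial.

axial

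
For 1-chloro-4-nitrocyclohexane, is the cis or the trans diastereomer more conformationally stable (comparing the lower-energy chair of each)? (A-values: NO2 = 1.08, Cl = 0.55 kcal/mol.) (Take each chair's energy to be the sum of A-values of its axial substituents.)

trans

At 1,4 positions (parity opposite): cis → (a,e or e,a); trans → (e,e or a,a).
Best chair for cis: E = 0.55 kcal/mol; best chair for trans: E = 0.00 kcal/mol.
The trans isomer is lower by 0.55 kcal/mol.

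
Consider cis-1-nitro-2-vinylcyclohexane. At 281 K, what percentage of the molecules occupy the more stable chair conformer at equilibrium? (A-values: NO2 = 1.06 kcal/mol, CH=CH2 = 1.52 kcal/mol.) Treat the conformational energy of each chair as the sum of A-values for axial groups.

C1 and C2 have opposite parity, so for the cis isomer the two substituents are one axial and one equatorial in each chair.
Chair I (nitro axial, vinyl equatorial): E = 1.06 kcal/mol; chair II (nitro equatorial, vinyl axial): E = 1.52 kcal/mol.
ΔG = 0.46 kcal/mol between the two chairs.
K = exp(ΔG/RT) with R = 1.987×10⁻³ kcal mol⁻¹ K⁻¹ and T = 281 K gives K ≈ 2.28.
Fraction in the lower-energy chair = K/(K+1) = 69.5%.

69.5%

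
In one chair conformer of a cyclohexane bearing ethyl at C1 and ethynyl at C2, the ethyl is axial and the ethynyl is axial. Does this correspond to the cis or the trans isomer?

trans

C1 and C2 have opposite parity, so their axial bonds point in opposite directions.
With opposite-parity carbons, two substituents on the same face are one axial and one equatorial; opposite faces give both axial or both equatorial.
Here the groups are axial/axial → opposite face → trans.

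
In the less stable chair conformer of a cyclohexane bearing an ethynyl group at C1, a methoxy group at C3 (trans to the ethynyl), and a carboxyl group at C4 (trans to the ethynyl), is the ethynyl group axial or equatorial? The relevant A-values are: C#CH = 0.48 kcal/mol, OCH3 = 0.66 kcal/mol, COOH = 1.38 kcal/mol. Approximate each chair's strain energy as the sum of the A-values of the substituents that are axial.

axial

Chair I (ethynyl axial, methoxy equatorial, carboxyl axial): E = 1.86 kcal/mol.
Chair II (ethynyl equatorial, methoxy axial, carboxyl equatorial): E = 0.66 kcal/mol.
Chair I is the less stable (higher-energy) conformer, and in that chair the ethynyl group is axial.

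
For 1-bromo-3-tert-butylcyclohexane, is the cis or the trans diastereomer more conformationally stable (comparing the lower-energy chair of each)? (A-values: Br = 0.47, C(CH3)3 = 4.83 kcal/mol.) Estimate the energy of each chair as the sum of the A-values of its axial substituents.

cis

At 1,3 positions (parity same): cis → (e,e or a,a); trans → (a,e or e,a).
Best chair for cis: E = 0.00 kcal/mol; best chair for trans: E = 0.47 kcal/mol.
The cis isomer is lower by 0.47 kcal/mol.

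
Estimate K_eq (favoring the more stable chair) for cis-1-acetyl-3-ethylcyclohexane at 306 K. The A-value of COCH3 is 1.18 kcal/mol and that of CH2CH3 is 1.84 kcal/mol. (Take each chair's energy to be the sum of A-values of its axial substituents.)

K ≈ 144

C1 and C3 have the same parity, so for the cis isomer the two substituents are e,e in one chair and a,a in the other.
Chair I (acetyl axial, ethyl axial): E = 3.02 kcal/mol; chair II (acetyl equatorial, ethyl equatorial): E = 0.00 kcal/mol.
ΔG = 3.02 kcal/mol between the two chairs.
K = exp(ΔG/RT) with R = 1.987×10⁻³ kcal mol⁻¹ K⁻¹ and T = 306 K gives K ≈ 144.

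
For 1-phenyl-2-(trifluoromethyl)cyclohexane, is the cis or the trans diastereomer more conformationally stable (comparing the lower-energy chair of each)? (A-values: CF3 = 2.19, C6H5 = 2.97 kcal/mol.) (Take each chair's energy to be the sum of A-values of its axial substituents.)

At 1,2 positions (parity opposite): cis → (a,e or e,a); trans → (e,e or a,a).
Best chair for cis: E = 2.19 kcal/mol; best chair for trans: E = 0.00 kcal/mol.
The trans isomer is lower by 2.19 kcal/mol.

trans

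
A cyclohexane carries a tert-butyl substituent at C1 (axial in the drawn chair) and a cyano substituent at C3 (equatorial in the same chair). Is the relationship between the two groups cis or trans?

C1 and C3 have the same parity, so their axial bonds point in the same direction.
With same-parity carbons, two substituents on the same face are both axial or both equatorial; opposite faces give one of each.
Here the groups are axial/equatorial → opposite face → trans.

trans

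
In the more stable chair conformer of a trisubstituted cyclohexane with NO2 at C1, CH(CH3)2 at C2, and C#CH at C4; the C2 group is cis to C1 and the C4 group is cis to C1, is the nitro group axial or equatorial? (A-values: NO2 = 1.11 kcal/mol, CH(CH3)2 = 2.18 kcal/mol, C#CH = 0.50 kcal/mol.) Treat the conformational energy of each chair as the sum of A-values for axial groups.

Chair I (nitro axial, isopropyl equatorial, ethynyl equatorial): E = 1.11 kcal/mol.
Chair II (nitro equatorial, isopropyl axial, ethynyl axial): E = 2.68 kcal/mol.
Chair I is the more stable (lower-energy) conformer, and in that chair the nitro group is axial.

axial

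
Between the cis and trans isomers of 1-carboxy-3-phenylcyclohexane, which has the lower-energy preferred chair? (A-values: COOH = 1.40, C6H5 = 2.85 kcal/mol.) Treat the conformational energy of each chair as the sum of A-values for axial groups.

At 1,3 positions (parity same): cis → (e,e or a,a); trans → (a,e or e,a).
Best chair for cis: E = 0.00 kcal/mol; best chair for trans: E = 1.40 kcal/mol.
The cis isomer is lower by 1.40 kcal/mol.

cis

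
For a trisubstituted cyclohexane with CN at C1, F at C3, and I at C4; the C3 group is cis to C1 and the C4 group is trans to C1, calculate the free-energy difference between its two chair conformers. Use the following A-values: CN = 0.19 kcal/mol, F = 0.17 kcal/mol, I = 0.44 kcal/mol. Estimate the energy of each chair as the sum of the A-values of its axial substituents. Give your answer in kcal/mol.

0.80 kcal/mol

Chair I (cyano axial, fluoro axial, iodo axial): E = 0.80 kcal/mol.
Chair II (cyano equatorial, fluoro equatorial, iodo equatorial): E = 0.00 kcal/mol.
ΔE = 0.80 − 0.00 = 0.80 kcal/mol; chair II is more stable.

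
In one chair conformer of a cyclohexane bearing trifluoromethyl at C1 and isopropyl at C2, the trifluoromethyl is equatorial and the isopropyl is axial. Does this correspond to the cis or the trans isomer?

cis

C1 and C2 have opposite parity, so their axial bonds point in opposite directions.
With opposite-parity carbons, two substituents on the same face are one axial and one equatorial; opposite faces give both axial or both equatorial.
Here the groups are equatorial/axial → same face → cis.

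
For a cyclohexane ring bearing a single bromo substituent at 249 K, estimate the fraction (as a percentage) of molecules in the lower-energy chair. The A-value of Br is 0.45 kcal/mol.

71.3%

One chair has the bromo group axial (E = 0.45 kcal/mol) and the other has it equatorial (E = 0).
ΔG = 0.45 kcal/mol between the two chairs.
K = exp(ΔG/RT) with R = 1.987×10⁻³ kcal mol⁻¹ K⁻¹ and T = 249 K gives K ≈ 2.48.
Fraction in the lower-energy chair = K/(K+1) = 71.3%.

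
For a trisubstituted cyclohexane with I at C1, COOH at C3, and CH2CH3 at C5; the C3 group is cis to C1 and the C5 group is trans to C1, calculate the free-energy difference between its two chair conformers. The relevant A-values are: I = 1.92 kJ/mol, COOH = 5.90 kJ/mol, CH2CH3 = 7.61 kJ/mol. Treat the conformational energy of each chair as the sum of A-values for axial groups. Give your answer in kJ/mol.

Chair I (iodo axial, carboxyl axial, ethyl equatorial): E = 7.82 kJ/mol.
Chair II (iodo equatorial, carboxyl equatorial, ethyl axial): E = 7.61 kJ/mol.
ΔE = 7.82 − 7.61 = 0.21 kJ/mol; chair II is more stable.

0.21 kJ/mol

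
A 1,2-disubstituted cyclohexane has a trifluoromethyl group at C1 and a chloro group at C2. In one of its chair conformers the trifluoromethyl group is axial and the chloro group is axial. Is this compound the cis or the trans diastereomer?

C1 and C2 have opposite parity, so their axial bonds point in opposite directions.
With opposite-parity carbons, two substituents on the same face are one axial and one equatorial; opposite faces give both axial or both equatorial.
Here the groups are axial/axial → opposite face → trans.

trans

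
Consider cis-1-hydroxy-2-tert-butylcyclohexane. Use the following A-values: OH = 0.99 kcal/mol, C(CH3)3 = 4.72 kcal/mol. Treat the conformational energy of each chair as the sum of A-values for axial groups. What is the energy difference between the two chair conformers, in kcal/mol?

3.73 kcal/mol

C1 and C2 have opposite parity, so for the cis isomer the two substituents are one axial and one equatorial in each chair.
Chair I (hydroxyl axial, tert-butyl equatorial): E = 0.99 kcal/mol.
Chair II (hydroxyl equatorial, tert-butyl axial): E = 4.72 kcal/mol.
ΔE = 4.72 − 0.99 = 3.73 kcal/mol; chair I is more stable.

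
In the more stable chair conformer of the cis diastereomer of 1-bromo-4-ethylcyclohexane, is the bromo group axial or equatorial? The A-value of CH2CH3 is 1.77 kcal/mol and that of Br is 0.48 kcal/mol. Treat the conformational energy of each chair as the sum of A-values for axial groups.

C1 and C4 have opposite parity, so for the cis isomer the two substituents are one axial and one equatorial in each chair.
Chair I (ethyl axial, bromo equatorial): E = 1.77 kcal/mol.
Chair II (ethyl equatorial, bromo axial): E = 0.48 kcal/mol.
Chair II is the more stable (lower-energy) conformer, and in that chair the bromo group is axial.

axial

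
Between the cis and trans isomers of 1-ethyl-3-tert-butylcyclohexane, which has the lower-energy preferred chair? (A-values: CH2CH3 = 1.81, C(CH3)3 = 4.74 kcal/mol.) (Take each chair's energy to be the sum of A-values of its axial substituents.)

cis

At 1,3 positions (parity same): cis → (e,e or a,a); trans → (a,e or e,a).
Best chair for cis: E = 0.00 kcal/mol; best chair for trans: E = 1.81 kcal/mol.
The cis isomer is lower by 1.81 kcal/mol.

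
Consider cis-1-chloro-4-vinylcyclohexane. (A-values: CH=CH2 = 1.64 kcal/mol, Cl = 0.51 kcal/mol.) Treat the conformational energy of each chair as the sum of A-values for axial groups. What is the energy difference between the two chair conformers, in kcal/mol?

1.13 kcal/mol

C1 and C4 have opposite parity, so for the cis isomer the two substituents are one axial and one equatorial in each chair.
Chair I (vinyl axial, chloro equatorial): E = 1.64 kcal/mol.
Chair II (vinyl equatorial, chloro axial): E = 0.51 kcal/mol.
ΔE = 1.64 − 0.51 = 1.13 kcal/mol; chair II is more stable.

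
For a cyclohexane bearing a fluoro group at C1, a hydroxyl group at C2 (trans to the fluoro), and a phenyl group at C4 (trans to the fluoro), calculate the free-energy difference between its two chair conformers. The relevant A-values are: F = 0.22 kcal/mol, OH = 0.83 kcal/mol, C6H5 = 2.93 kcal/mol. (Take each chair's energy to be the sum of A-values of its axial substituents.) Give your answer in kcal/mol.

Chair I (fluoro axial, hydroxyl axial, phenyl axial): E = 3.98 kcal/mol.
Chair II (fluoro equatorial, hydroxyl equatorial, phenyl equatorial): E = 0.00 kcal/mol.
ΔE = 3.98 − 0.00 = 3.98 kcal/mol; chair II is more stable.

3.98 kcal/mol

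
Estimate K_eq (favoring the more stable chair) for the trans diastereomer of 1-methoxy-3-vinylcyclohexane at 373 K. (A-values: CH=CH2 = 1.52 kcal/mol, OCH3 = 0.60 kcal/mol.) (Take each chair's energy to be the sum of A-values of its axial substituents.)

K ≈ 3.46

C1 and C3 have the same parity, so for the trans isomer the two substituents are one axial and one equatorial in each chair.
Chair I (vinyl axial, methoxy equatorial): E = 1.52 kcal/mol; chair II (vinyl equatorial, methoxy axial): E = 0.60 kcal/mol.
ΔG = 0.92 kcal/mol between the two chairs.
K = exp(ΔG/RT) with R = 1.987×10⁻³ kcal mol⁻¹ K⁻¹ and T = 373 K gives K ≈ 3.46.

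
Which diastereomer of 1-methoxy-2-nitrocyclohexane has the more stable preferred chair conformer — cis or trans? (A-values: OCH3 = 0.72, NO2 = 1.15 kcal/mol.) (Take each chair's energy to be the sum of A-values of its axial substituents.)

At 1,2 positions (parity opposite): cis → (a,e or e,a); trans → (e,e or a,a).
Best chair for cis: E = 0.72 kcal/mol; best chair for trans: E = 0.00 kcal/mol.
The trans isomer is lower by 0.72 kcal/mol.

trans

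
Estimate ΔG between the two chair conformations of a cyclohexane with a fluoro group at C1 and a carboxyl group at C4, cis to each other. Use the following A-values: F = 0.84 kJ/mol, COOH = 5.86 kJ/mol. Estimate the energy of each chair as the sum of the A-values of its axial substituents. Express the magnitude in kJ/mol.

5.02 kJ/mol

C1 and C4 have opposite parity, so for the cis isomer the two substituents are one axial and one equatorial in each chair.
Chair I (fluoro axial, carboxyl equatorial): E = 0.84 kJ/mol.
Chair II (fluoro equatorial, carboxyl axial): E = 5.86 kJ/mol.
ΔE = 5.86 − 0.84 = 5.02 kJ/mol; chair I is more stable.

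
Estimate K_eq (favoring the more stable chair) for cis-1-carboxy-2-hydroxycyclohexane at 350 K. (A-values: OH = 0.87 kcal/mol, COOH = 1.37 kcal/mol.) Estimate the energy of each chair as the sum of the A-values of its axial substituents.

K ≈ 2.05

C1 and C2 have opposite parity, so for the cis isomer the two substituents are one axial and one equatorial in each chair.
Chair I (hydroxyl axial, carboxyl equatorial): E = 0.87 kcal/mol; chair II (hydroxyl equatorial, carboxyl axial): E = 1.37 kcal/mol.
ΔG = 0.50 kcal/mol between the two chairs.
K = exp(ΔG/RT) with R = 1.987×10⁻³ kcal mol⁻¹ K⁻¹ and T = 350 K gives K ≈ 2.05.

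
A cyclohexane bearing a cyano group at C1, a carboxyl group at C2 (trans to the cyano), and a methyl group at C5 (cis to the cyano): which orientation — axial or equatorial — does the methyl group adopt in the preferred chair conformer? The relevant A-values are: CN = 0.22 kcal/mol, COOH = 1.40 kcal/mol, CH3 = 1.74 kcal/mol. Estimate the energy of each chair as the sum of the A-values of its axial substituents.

equatorial

Chair I (cyano axial, carboxyl axial, methyl axial): E = 3.36 kcal/mol.
Chair II (cyano equatorial, carboxyl equatorial, methyl equatorial): E = 0.00 kcal/mol.
Chair II is the more stable (lower-energy) conformer, and in that chair the methyl group is equatorial.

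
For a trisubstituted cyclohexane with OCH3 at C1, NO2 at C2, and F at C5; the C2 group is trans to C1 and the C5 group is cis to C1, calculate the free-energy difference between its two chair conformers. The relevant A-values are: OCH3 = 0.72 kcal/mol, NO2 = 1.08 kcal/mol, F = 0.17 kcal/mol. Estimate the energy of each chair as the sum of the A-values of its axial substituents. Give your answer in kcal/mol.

1.97 kcal/mol

Chair I (methoxy axial, nitro axial, fluoro axial): E = 1.97 kcal/mol.
Chair II (methoxy equatorial, nitro equatorial, fluoro equatorial): E = 0.00 kcal/mol.
ΔE = 1.97 − 0.00 = 1.97 kcal/mol; chair II is more stable.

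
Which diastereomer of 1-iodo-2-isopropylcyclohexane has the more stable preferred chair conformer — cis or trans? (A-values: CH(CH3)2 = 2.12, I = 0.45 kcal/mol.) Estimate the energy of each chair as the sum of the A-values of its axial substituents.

trans

At 1,2 positions (parity opposite): cis → (a,e or e,a); trans → (e,e or a,a).
Best chair for cis: E = 0.45 kcal/mol; best chair for trans: E = 0.00 kcal/mol.
The trans isomer is lower by 0.45 kcal/mol.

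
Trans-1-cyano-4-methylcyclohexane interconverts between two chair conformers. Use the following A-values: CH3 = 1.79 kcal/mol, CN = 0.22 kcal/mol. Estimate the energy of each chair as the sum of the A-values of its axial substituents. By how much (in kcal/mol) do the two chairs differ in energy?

C1 and C4 have opposite parity, so for the trans isomer the two substituents are e,e in one chair and a,a in the other.
Chair I (methyl axial, cyano axial): E = 2.01 kcal/mol.
Chair II (methyl equatorial, cyano equatorial): E = 0.00 kcal/mol.
ΔE = 2.01 − 0.00 = 2.01 kcal/mol; chair II is more stable.

2.01 kcal/mol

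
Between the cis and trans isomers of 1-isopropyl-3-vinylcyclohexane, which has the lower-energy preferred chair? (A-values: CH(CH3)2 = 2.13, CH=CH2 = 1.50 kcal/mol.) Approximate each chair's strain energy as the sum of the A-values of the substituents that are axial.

cis

At 1,3 positions (parity same): cis → (e,e or a,a); trans → (a,e or e,a).
Best chair for cis: E = 0.00 kcal/mol; best chair for trans: E = 1.50 kcal/mol.
The cis isomer is lower by 1.50 kcal/mol.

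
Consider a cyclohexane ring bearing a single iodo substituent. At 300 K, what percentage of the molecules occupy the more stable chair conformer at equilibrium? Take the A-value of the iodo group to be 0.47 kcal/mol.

One chair has the iodo group axial (E = 0.47 kcal/mol) and the other has it equatorial (E = 0).
ΔG = 0.47 kcal/mol between the two chairs.
K = exp(ΔG/RT) with R = 1.987×10⁻³ kcal mol⁻¹ K⁻¹ and T = 300 K gives K ≈ 2.2.
Fraction in the lower-energy chair = K/(K+1) = 68.8%.

68.8%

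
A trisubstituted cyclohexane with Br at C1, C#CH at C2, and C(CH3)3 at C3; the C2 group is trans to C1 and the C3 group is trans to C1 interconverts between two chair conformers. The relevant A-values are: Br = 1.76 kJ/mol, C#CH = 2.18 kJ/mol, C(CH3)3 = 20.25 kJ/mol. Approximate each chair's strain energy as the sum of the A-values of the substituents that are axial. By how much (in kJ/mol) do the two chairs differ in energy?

Chair I (bromo axial, ethynyl axial, tert-butyl equatorial): E = 3.94 kJ/mol.
Chair II (bromo equatorial, ethynyl equatorial, tert-butyl axial): E = 20.25 kJ/mol.
ΔE = 20.25 − 3.94 = 16.31 kJ/mol; chair I is more stable.

16.31 kJ/mol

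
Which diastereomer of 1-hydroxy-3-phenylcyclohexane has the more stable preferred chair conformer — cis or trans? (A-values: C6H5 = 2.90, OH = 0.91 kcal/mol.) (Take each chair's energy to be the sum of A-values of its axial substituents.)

At 1,3 positions (parity same): cis → (e,e or a,a); trans → (a,e or e,a).
Best chair for cis: E = 0.00 kcal/mol; best chair for trans: E = 0.91 kcal/mol.
The cis isomer is lower by 0.91 kcal/mol.

cis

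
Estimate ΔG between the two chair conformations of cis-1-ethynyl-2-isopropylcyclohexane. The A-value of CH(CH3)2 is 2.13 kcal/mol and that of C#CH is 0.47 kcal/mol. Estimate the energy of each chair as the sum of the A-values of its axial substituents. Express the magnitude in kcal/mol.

C1 and C2 have opposite parity, so for the cis isomer the two substituents are one axial and one equatorial in each chair.
Chair I (isopropyl axial, ethynyl equatorial): E = 2.13 kcal/mol.
Chair II (isopropyl equatorial, ethynyl axial): E = 0.47 kcal/mol.
ΔE = 2.13 − 0.47 = 1.66 kcal/mol; chair II is more stable.

1.66 kcal/mol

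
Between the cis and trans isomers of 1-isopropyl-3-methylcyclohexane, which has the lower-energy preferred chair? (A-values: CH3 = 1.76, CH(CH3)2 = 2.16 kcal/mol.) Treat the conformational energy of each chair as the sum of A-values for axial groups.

At 1,3 positions (parity same): cis → (e,e or a,a); trans → (a,e or e,a).
Best chair for cis: E = 0.00 kcal/mol; best chair for trans: E = 1.76 kcal/mol.
The cis isomer is lower by 1.76 kcal/mol.

cis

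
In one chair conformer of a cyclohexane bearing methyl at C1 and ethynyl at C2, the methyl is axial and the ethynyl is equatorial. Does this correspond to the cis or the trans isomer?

cis

C1 and C2 have opposite parity, so their axial bonds point in opposite directions.
With opposite-parity carbons, two substituents on the same face are one axial and one equatorial; opposite faces give both axial or both equatorial.
Here the groups are axial/equatorial → same face → cis.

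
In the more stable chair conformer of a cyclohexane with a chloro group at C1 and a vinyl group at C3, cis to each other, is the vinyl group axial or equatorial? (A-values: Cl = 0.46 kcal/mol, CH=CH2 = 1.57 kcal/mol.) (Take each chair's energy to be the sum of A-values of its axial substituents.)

equatorial

C1 and C3 have the same parity, so for the cis isomer the two substituents are e,e in one chair and a,a in the other.
Chair I (chloro axial, vinyl axial): E = 2.03 kcal/mol.
Chair II (chloro equatorial, vinyl equatorial): E = 0.00 kcal/mol.
Chair II is the more stable (lower-energy) conformer, and in that chair the vinyl group is equatorial.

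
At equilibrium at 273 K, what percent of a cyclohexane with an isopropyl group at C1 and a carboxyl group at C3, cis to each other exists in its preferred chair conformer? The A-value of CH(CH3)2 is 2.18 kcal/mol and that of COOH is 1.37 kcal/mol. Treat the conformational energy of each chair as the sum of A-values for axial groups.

C1 and C3 have the same parity, so for the cis isomer the two substituents are e,e in one chair and a,a in the other.
Chair I (isopropyl axial, carboxyl axial): E = 3.55 kcal/mol; chair II (isopropyl equatorial, carboxyl equatorial): E = 0.00 kcal/mol.
ΔG = 3.55 kcal/mol between the two chairs.
K = exp(ΔG/RT) with R = 1.987×10⁻³ kcal mol⁻¹ K⁻¹ and T = 273 K gives K ≈ 695.
Fraction in the lower-energy chair = K/(K+1) = 99.9%.

99.9%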